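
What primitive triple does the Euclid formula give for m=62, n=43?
(1995, 5332, 5693)

Euclid's formula: a = m² - n², b = 2mn, c = m² + n²
m = 62, n = 43
a = 62² - 43² = 3844 - 1849 = 1995
b = 2 × 62 × 43 = 5332
c = 62² + 43² = 3844 + 1849 = 5693
Verification: 1995² + 5332² = 3980025 + 28430224 = 32410249 = 5693² ✓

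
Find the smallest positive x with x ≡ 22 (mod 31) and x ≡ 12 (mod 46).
518

Using Chinese Remainder Theorem:
M = 31 × 46 = 1426
M1 = 46, M2 = 31
y1 = 46^(-1) mod 31 = 29
y2 = 31^(-1) mod 46 = 3
x = (22×46×29 + 12×31×3) mod 1426 = 518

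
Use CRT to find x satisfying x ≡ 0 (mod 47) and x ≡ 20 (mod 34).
564

Using Chinese Remainder Theorem:
M = 47 × 34 = 1598
M1 = 34, M2 = 47
y1 = 34^(-1) mod 47 = 18
y2 = 47^(-1) mod 34 = 21
x = (0×34×18 + 20×47×21) mod 1598 = 564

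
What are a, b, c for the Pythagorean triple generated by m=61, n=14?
(3525, 1708, 3917)

Euclid's formula: a = m² - n², b = 2mn, c = m² + n²
m = 61, n = 14
a = 61² - 14² = 3721 - 196 = 3525
b = 2 × 61 × 14 = 1708
c = 61² + 14² = 3721 + 196 = 3917
Verification: 3525² + 1708² = 12425625 + 2917264 = 15342889 = 3917² ✓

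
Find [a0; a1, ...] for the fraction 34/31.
[1; 10, 3]

Euclidean algorithm steps:
34 = 1 × 31 + 3
31 = 10 × 3 + 1
3 = 3 × 1 + 0
Continued fraction: [1; 10, 3]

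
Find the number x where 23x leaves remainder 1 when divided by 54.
47

gcd(23, 54) = 1, so the inverse exists.
Extended Euclidean algorithm on (54, 23):
54 = 2 × 23 + 8  ⟹  8 = (1)·54 + (-2)·23
23 = 2 × 8 + 7  ⟹  7 = (-2)·54 + (5)·23
8 = 1 × 7 + 1  ⟹  1 = (3)·54 + (-7)·23
So (-7)·23 ≡ 1 (mod 54), i.e. 23^(-1) ≡ -7 ≡ 47 (mod 54).
Check: 23 × 47 = 1081 ≡ 1 (mod 54)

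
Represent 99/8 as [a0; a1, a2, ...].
[12; 2, 1, 2]

Euclidean algorithm steps:
99 = 12 × 8 + 3
8 = 2 × 3 + 2
3 = 1 × 2 + 1
2 = 2 × 1 + 0
Continued fraction: [12; 2, 1, 2]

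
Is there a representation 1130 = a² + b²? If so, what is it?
13² + 31² (a=13, b=31)

Factorization: 1130 = 2 × 5 × 113
By Fermat: n is sum of two squares iff every prime p ≡ 3 (mod 4) appears to even power.
All primes ≡ 3 (mod 4) appear to even power.
Search a = 0, 1, 2, … for 1130 - a² a perfect square: first hit at a = 13: 1130 - 169 = 961 = 31².
1130 = 13² + 31² = 169 + 961 ✓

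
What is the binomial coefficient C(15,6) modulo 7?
0

Using Lucas' theorem:
Write n=15 and k=6 in base 7:
n in base 7: [2, 1]
k in base 7: [0, 6]
C(15,6) mod 7 = ∏ C(n_i, k_i) mod 7
Digit binomials (mod 7): C(2,0) = 1; C(1,6) = 0 (k_i > n_i)
Product: 1 × 0 = 0 ≡ 0 (mod 7)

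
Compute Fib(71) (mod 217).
27

Matrix identity: Q^n = [[F_(n+1), F_n], [F_n, F_(n-1)]] with Q = [[1,1],[1,0]].
n = 71 = 1000111₂. Square-and-multiply, entries mod 217:
Q^1 = [[1,1],[1,0]]
Q^2 = (Q^1)² = [[2,1],[1,1]]
Q^4 = (Q^2)² = [[5,3],[3,2]]
Q^8 = (Q^4)² = [[34,21],[21,13]]
Q^17 = (Q^8)²·Q = [[197,78],[78,119]]
Q^35 = (Q^17)²·Q = [[101,191],[191,127]]
Q^71 = (Q^35)²·Q = [[175,27],[27,148]]
F_71 mod 217 = Q^71[0][1] = 27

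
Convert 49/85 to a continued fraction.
[0; 1, 1, 2, 1, 3, 3]

Euclidean algorithm steps:
49 = 0 × 85 + 49
85 = 1 × 49 + 36
49 = 1 × 36 + 13
36 = 2 × 13 + 10
13 = 1 × 10 + 3
10 = 3 × 3 + 1
3 = 3 × 1 + 0
Continued fraction: [0; 1, 1, 2, 1, 3, 3]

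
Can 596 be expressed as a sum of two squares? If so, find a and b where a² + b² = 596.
14² + 20² (a=14, b=20)

Factorization: 596 = 2^2 × 149
By Fermat: n is sum of two squares iff every prime p ≡ 3 (mod 4) appears to even power.
All primes ≡ 3 (mod 4) appear to even power.
Search a = 0, 1, 2, … for 596 - a² a perfect square: first hit at a = 14: 596 - 196 = 400 = 20².
596 = 14² + 20² = 196 + 400 ✓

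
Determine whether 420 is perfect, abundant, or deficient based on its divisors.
abundant

Proper divisors of 420: sum = 1 + 2 + 3 + 4 + 5 + 6 + 7 + 10 + ... + 84 + 105 + 140 + 210 (23 divisors) = 924
Since 924 > 420, 420 is abundant.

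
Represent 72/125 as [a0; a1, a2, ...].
[0; 1, 1, 2, 1, 3, 1, 3]

Euclidean algorithm steps:
72 = 0 × 125 + 72
125 = 1 × 72 + 53
72 = 1 × 53 + 19
53 = 2 × 19 + 15
19 = 1 × 15 + 4
15 = 3 × 4 + 3
4 = 1 × 3 + 1
3 = 3 × 1 + 0
Continued fraction: [0; 1, 1, 2, 1, 3, 1, 3]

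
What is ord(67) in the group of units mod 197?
196

197 is prime, so ord(67) divides φ(197) = 196.
Divisors of 196: 1, 2, 4, 7, 14, 28, 49, 98, 196.
Repeated squaring: 67^1 ≡ 67, 67^2 ≡ 155, 67^4 ≡ 188, 67^8 ≡ 81, 67^16 ≡ 60, 67^32 ≡ 54, 67^64 ≡ 158, 67^128 ≡ 142 (mod 197).
Test 67^d mod 197 for each divisor d in increasing order:
67^1 ≡ 67
67^2 ≡ 155
67^4 ≡ 188
67^7 = 67^4·67^2·67^1 ≡ 110
67^14 = 67^8·67^4·67^2 ≡ 83
67^28 = 67^16·67^8·67^4 ≡ 191
67^49 = 67^32·67^16·67^1 ≡ 183
67^98 = 67^64·67^32·67^2 ≡ 196
67^196 = 67^128·67^64·67^4 ≡ 1  ← first divisor giving 1
The order is 196.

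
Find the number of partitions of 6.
11

p(n) counts ways to write n as a sum of positive integers (order ignored).
Examples: 6; 5 + 1; 4 + 2; 4 + 1 + 1; 3 + 3; ... (11 total)
p(6) = 11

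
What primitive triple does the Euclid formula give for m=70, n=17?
(4611, 2380, 5189)

Euclid's formula: a = m² - n², b = 2mn, c = m² + n²
m = 70, n = 17
a = 70² - 17² = 4900 - 289 = 4611
b = 2 × 70 × 17 = 2380
c = 70² + 17² = 4900 + 289 = 5189
Verification: 4611² + 2380² = 21261321 + 5664400 = 26925721 = 5189² ✓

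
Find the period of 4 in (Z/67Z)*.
33

67 is prime, so ord(4) divides φ(67) = 66.
Divisors of 66: 1, 2, 3, 6, 11, 22, 33, 66.
Repeated squaring: 4^1 ≡ 4, 4^2 ≡ 16, 4^4 ≡ 55, 4^8 ≡ 10, 4^16 ≡ 33, 4^32 ≡ 17, 4^64 ≡ 21 (mod 67).
Test 4^d mod 67 for each divisor d in increasing order:
4^1 ≡ 4
4^2 ≡ 16
4^3 = 4^2·4^1 ≡ 64
4^6 = 4^4·4^2 ≡ 9
4^11 = 4^8·4^2·4^1 ≡ 37
4^22 = 4^16·4^4·4^2 ≡ 29
4^33 = 4^32·4^1 ≡ 1  ← first divisor giving 1
The order is 33.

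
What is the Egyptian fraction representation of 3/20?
1/7 + 1/140

Greedy algorithm:
3/20: ceiling(20/3) = 7, use 1/7
1/140: ceiling(140/1) = 140, use 1/140
Result: 3/20 = 1/7 + 1/140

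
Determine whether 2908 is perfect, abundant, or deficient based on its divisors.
deficient

Proper divisors of 2908: sum = 1 + 2 + 4 + 727 + 1454 = 2188
Since 2188 < 2908, 2908 is deficient.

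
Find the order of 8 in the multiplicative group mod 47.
23

47 is prime, so ord(8) divides φ(47) = 46.
Divisors of 46: 1, 2, 23, 46.
Repeated squaring: 8^1 ≡ 8, 8^2 ≡ 17, 8^4 ≡ 7, 8^8 ≡ 2, 8^16 ≡ 4, 8^32 ≡ 16 (mod 47).
Test 8^d mod 47 for each divisor d in increasing order:
8^1 ≡ 8
8^2 ≡ 17
8^23 = 8^16·8^4·8^2·8^1 ≡ 1  ← first divisor giving 1
The order is 23.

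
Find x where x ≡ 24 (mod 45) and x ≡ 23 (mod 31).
519

Using Chinese Remainder Theorem:
M = 45 × 31 = 1395
M1 = 31, M2 = 45
y1 = 31^(-1) mod 45 = 16
y2 = 45^(-1) mod 31 = 20
x = (24×31×16 + 23×45×20) mod 1395 = 519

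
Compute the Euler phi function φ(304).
144

304 = 2^4 × 19
φ(n) = n × ∏(1 - 1/p) for each prime p dividing n
φ(304) = 304 × (1 - 1/2) × (1 - 1/19) = 144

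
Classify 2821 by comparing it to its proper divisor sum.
deficient

Proper divisors of 2821: sum = 1 + 7 + 13 + 31 + 91 + 217 + 403 = 763
Since 763 < 2821, 2821 is deficient.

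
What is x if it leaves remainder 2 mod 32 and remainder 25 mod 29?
866

Using Chinese Remainder Theorem:
M = 32 × 29 = 928
M1 = 29, M2 = 32
y1 = 29^(-1) mod 32 = 21
y2 = 32^(-1) mod 29 = 10
x = (2×29×21 + 25×32×10) mod 928 = 866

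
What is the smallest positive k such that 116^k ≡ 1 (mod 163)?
162

163 is prime, so ord(116) divides φ(163) = 162.
Divisors of 162: 1, 2, 3, 6, 9, 18, 27, 54, 81, 162.
Repeated squaring: 116^1 ≡ 116, 116^2 ≡ 90, 116^4 ≡ 113, 116^8 ≡ 55, 116^16 ≡ 91, 116^32 ≡ 131, 116^64 ≡ 46, 116^128 ≡ 160 (mod 163).
Test 116^d mod 163 for each divisor d in increasing order:
116^1 ≡ 116
116^2 ≡ 90
116^3 = 116^2·116^1 ≡ 8
116^6 = 116^4·116^2 ≡ 64
116^9 = 116^8·116^1 ≡ 23
116^18 = 116^16·116^2 ≡ 40
116^27 = 116^16·116^8·116^2·116^1 ≡ 105
116^54 = 116^32·116^16·116^4·116^2 ≡ 104
116^81 = 116^64·116^16·116^1 ≡ 162
116^162 = 116^128·116^32·116^2 ≡ 1  ← first divisor giving 1
The order is 162.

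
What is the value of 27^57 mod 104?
27

Repeated squaring. Binary of 57 = 111001.
27^1 ≡ 27 (mod 104); 27^2 ≡ 1 (mod 104); 27^4 ≡ 1 (mod 104); 27^8 ≡ 1 (mod 104); 27^16 ≡ 1 (mod 104); 27^32 ≡ 1 (mod 104)
27^57 = 27^1 × 27^8 × 27^16 × 27^32 ≡ 27 (mod 104)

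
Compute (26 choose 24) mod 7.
3

Using Lucas' theorem:
Write n=26 and k=24 in base 7:
n in base 7: [3, 5]
k in base 7: [3, 3]
C(26,24) mod 7 = ∏ C(n_i, k_i) mod 7
Digit binomials (mod 7): C(3,3) = 1; C(5,3) = 10 ≡ 3
Product: 1 × 3 = 3 ≡ 3 (mod 7)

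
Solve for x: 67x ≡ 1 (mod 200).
3

gcd(67, 200) = 1, so the inverse exists.
Extended Euclidean algorithm on (200, 67):
200 = 2 × 67 + 66  ⟹  66 = (1)·200 + (-2)·67
67 = 1 × 66 + 1  ⟹  1 = (-1)·200 + (3)·67
So (3)·67 ≡ 1 (mod 200), i.e. 67^(-1) ≡ 3 (mod 200).
Check: 67 × 3 = 201 ≡ 1 (mod 200)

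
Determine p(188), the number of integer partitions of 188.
1398341745571

p(n) counts ways to write n as a sum of positive integers (order ignored).
Euler's pentagonal recurrence: p(k) = p(k-1) + p(k-2) - p(k-5) - p(k-7) + p(k-12) + p(k-15) - ... (offsets j(3j∓1)/2, signs ++--, p(0)=1, p(<0)=0).
DP table for k = 0..187: p(0)=1, p(1)=1, p(2)=2, p(3)=3, p(4)=5, p(5)=7, p(6)=11, p(7)=15, p(8)=22, p(9)=30, p(10)=42, p(11)=56, p(12)=77, p(13)=101, p(14)=135, p(15)=176, p(16)=231, p(17)=297, p(18)=385, p(19)=490, p(20)=627, p(21)=792, p(22)=1002, p(23)=1255, p(24)=1575, p(25)=1958, p(26)=2436, p(27)=3010, p(28)=3718, p(29)=4565, p(30)=5604, p(31)=6842, p(32)=8349, p(33)=10143, p(34)=12310, p(35)=14883, p(36)=17977, p(37)=21637, p(38)=26015, p(39)=31185, p(40)=37338, p(41)=44583, p(42)=53174, p(43)=63261, p(44)=75175, p(45)=89134, p(46)=105558, p(47)=124754, p(48)=147273, p(49)=173525, p(50)=204226, p(51)=239943, p(52)=281589, p(53)=329931, p(54)=386155, p(55)=451276, p(56)=526823, p(57)=614154, p(58)=715220, p(59)=831820, p(60)=966467, p(61)=1121505, p(62)=1300156, p(63)=1505499, p(64)=1741630, p(65)=2012558, p(66)=2323520, p(67)=2679689, p(68)=3087735, p(69)=3554345, p(70)=4087968, p(71)=4697205, p(72)=5392783, p(73)=6185689, p(74)=7089500, p(75)=8118264, p(76)=9289091, p(77)=10619863, p(78)=12132164, p(79)=13848650, p(80)=15796476, p(81)=18004327, p(82)=20506255, p(83)=23338469, p(84)=26543660, p(85)=30167357, p(86)=34262962, p(87)=38887673, p(88)=44108109, p(89)=49995925, p(90)=56634173, p(91)=64112359, p(92)=72533807, p(93)=82010177, p(94)=92669720, p(95)=104651419, p(96)=118114304, p(97)=133230930, p(98)=150198136, p(99)=169229875, p(100)=190569292, p(101)=214481126, p(102)=241265379, p(103)=271248950, p(104)=304801365, p(105)=342325709, p(106)=384276336, p(107)=431149389, p(108)=483502844, p(109)=541946240, p(110)=607163746, p(111)=679903203, p(112)=761002156, p(113)=851376628, p(114)=952050665, p(115)=1064144451, p(116)=1188908248, p(117)=1327710076, p(118)=1482074143, p(119)=1653668665, p(120)=1844349560, p(121)=2056148051, p(122)=2291320912, p(123)=2552338241, p(124)=2841940500, p(125)=3163127352, p(126)=3519222692, p(127)=3913864295, p(128)=4351078600, p(129)=4835271870, p(130)=5371315400, p(131)=5964539504, p(132)=6620830889, p(133)=7346629512, p(134)=8149040695, p(135)=9035836076, p(136)=10015581680, p(137)=11097645016, p(138)=12292341831, p(139)=13610949895, p(140)=15065878135, p(141)=16670689208, p(142)=18440293320, p(143)=20390982757, p(144)=22540654445, p(145)=24908858009, p(146)=27517052599, p(147)=30388671978, p(148)=33549419497, p(149)=37027355200, p(150)=40853235313, p(151)=45060624582, p(152)=49686288421, p(153)=54770336324, p(154)=60356673280, p(155)=66493182097, p(156)=73232243759, p(157)=80630964769, p(158)=88751778802, p(159)=97662728555, p(160)=107438159466, p(161)=118159068427, p(162)=129913904637, p(163)=142798995930, p(164)=156919475295, p(165)=172389800255, p(166)=189334822579, p(167)=207890420102, p(168)=228204732751, p(169)=250438925115, p(170)=274768617130, p(171)=301384802048, p(172)=330495499613, p(173)=362326859895, p(174)=397125074750, p(175)=435157697830, p(176)=476715857290, p(177)=522115831195, p(178)=571701605655, p(179)=625846753120, p(180)=684957390936, p(181)=749474411781, p(182)=819876908323, p(183)=896684817527, p(184)=980462880430, p(185)=1071823774337, p(186)=1171432692373, p(187)=1280011042268.
Final step: p(188) = p(187) + p(186) - p(183) - p(181) + p(176) + p(173) - p(166) - p(162) + p(153) + p(148) - p(137) - p(131) + p(118) + p(111) - p(96) - p(88) + p(71) + p(62) - p(43) - p(33) + p(12) + p(1)
= 1280011042268 + 1171432692373 - 896684817527 - 749474411781 + 476715857290 + 362326859895 - 189334822579 - 129913904637 + 54770336324 + 33549419497 - 11097645016 - 5964539504 + 1482074143 + 679903203 - 118114304 - 44108109 + 4697205 + 1300156 - 63261 - 10143 + 77 + 1
= 1398341745571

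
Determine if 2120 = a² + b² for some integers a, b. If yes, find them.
2² + 46² (a=2, b=46)

Factorization: 2120 = 2^3 × 5 × 53
By Fermat: n is sum of two squares iff every prime p ≡ 3 (mod 4) appears to even power.
All primes ≡ 3 (mod 4) appear to even power.
Search a = 0, 1, 2, … for 2120 - a² a perfect square: first hit at a = 2: 2120 - 4 = 2116 = 46².
2120 = 2² + 46² = 4 + 2116 ✓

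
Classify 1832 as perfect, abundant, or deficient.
deficient

Proper divisors of 1832: sum = 1 + 2 + 4 + 8 + 229 + 458 + 916 = 1618
Since 1618 < 1832, 1832 is deficient.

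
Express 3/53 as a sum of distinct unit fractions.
1/18 + 1/954

Greedy algorithm:
3/53: ceiling(53/3) = 18, use 1/18
1/954: ceiling(954/1) = 954, use 1/954
Result: 3/53 = 1/18 + 1/954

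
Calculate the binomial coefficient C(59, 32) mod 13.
3

Using Lucas' theorem:
Write n=59 and k=32 in base 13:
n in base 13: [4, 7]
k in base 13: [2, 6]
C(59,32) mod 13 = ∏ C(n_i, k_i) mod 13
Digit binomials (mod 13): C(4,2) = 6; C(7,6) = 7
Product: 6 × 7 = 42 ≡ 3 (mod 13)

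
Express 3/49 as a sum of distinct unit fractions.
1/17 + 1/417 + 1/347361

Greedy algorithm:
3/49: ceiling(49/3) = 17, use 1/17
2/833: ceiling(833/2) = 417, use 1/417
1/347361: ceiling(347361/1) = 347361, use 1/347361
Result: 3/49 = 1/17 + 1/417 + 1/347361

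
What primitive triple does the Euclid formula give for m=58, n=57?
(115, 6612, 6613)

Euclid's formula: a = m² - n², b = 2mn, c = m² + n²
m = 58, n = 57
a = 58² - 57² = 3364 - 3249 = 115
b = 2 × 58 × 57 = 6612
c = 58² + 57² = 3364 + 3249 = 6613
Verification: 115² + 6612² = 13225 + 43718544 = 43731769 = 6613² ✓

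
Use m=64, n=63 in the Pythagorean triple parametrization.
(127, 8064, 8065)

Euclid's formula: a = m² - n², b = 2mn, c = m² + n²
m = 64, n = 63
a = 64² - 63² = 4096 - 3969 = 127
b = 2 × 64 × 63 = 8064
c = 64² + 63² = 4096 + 3969 = 8065
Verification: 127² + 8064² = 16129 + 65028096 = 65044225 = 8065² ✓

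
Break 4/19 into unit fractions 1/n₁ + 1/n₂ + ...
1/5 + 1/95

Greedy algorithm:
4/19: ceiling(19/4) = 5, use 1/5
1/95: ceiling(95/1) = 95, use 1/95
Result: 4/19 = 1/5 + 1/95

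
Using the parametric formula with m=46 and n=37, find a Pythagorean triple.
(747, 3404, 3485)

Euclid's formula: a = m² - n², b = 2mn, c = m² + n²
m = 46, n = 37
a = 46² - 37² = 2116 - 1369 = 747
b = 2 × 46 × 37 = 3404
c = 46² + 37² = 2116 + 1369 = 3485
Verification: 747² + 3404² = 558009 + 11587216 = 12145225 = 3485² ✓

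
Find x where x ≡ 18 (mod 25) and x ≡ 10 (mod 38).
618

Using Chinese Remainder Theorem:
M = 25 × 38 = 950
M1 = 38, M2 = 25
y1 = 38^(-1) mod 25 = 2
y2 = 25^(-1) mod 38 = 35
x = (18×38×2 + 10×25×35) mod 950 = 618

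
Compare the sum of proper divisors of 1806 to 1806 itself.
abundant

Proper divisors of 1806: sum = 1 + 2 + 3 + 6 + 7 + 14 + 21 + 42 + 43 + 86 + 129 + 258 + 301 + 602 + 903 = 2418
Since 2418 > 1806, 1806 is abundant.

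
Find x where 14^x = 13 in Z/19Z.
11

Baby-step giant-step with step n = ⌈√19⌉ = 5.
Baby steps 14^j mod 19 (j:value) for j=0..4: 0:1, 1:14, 2:6, 3:8, 4:17.
Giant-step multiplier: 14^(-5) ≡ 14^(18-5) = 14^13 ≡ 2 (mod 19).
Giant steps γ_i = 13·2^i mod 19: γ_0=13, γ_1=7, γ_2=14 (in table at j=1).
x = i·n + j = 2·5 + 1 = 11.
Check: 14^11 ≡ 13 (mod 19).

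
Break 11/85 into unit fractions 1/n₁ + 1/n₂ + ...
1/8 + 1/227 + 1/154360

Greedy algorithm:
11/85: ceiling(85/11) = 8, use 1/8
3/680: ceiling(680/3) = 227, use 1/227
1/154360: ceiling(154360/1) = 154360, use 1/154360
Result: 11/85 = 1/8 + 1/227 + 1/154360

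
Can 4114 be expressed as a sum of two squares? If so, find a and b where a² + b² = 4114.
33² + 55² (a=33, b=55)

Factorization: 4114 = 2 × 11^2 × 17
By Fermat: n is sum of two squares iff every prime p ≡ 3 (mod 4) appears to even power.
All primes ≡ 3 (mod 4) appear to even power.
Search a = 0, 1, 2, … for 4114 - a² a perfect square: first hit at a = 33: 4114 - 1089 = 3025 = 55².
4114 = 33² + 55² = 1089 + 3025 ✓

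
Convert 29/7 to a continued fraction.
[4; 7]

Euclidean algorithm steps:
29 = 4 × 7 + 1
7 = 7 × 1 + 0
Continued fraction: [4; 7]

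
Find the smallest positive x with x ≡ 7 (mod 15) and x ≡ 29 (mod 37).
547

Using Chinese Remainder Theorem:
M = 15 × 37 = 555
M1 = 37, M2 = 15
y1 = 37^(-1) mod 15 = 13
y2 = 15^(-1) mod 37 = 5
x = (7×37×13 + 29×15×5) mod 555 = 547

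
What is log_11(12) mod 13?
6

Baby-step giant-step with step n = ⌈√13⌉ = 4.
Baby steps 11^j mod 13 (j:value) for j=0..3: 0:1, 1:11, 2:4, 3:5.
Giant-step multiplier: 11^(-4) ≡ 11^(12-4) = 11^8 ≡ 9 (mod 13).
Giant steps γ_i = 12·9^i mod 13: γ_0=12, γ_1=4 (in table at j=2).
x = i·n + j = 1·4 + 2 = 6.
Check: 11^6 ≡ 12 (mod 13).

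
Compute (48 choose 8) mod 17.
11

Using Lucas' theorem:
Write n=48 and k=8 in base 17:
n in base 17: [2, 14]
k in base 17: [0, 8]
C(48,8) mod 17 = ∏ C(n_i, k_i) mod 17
Digit binomials (mod 17): C(2,0) = 1; C(14,8) = 3003 ≡ 11
Product: 1 × 11 = 11 ≡ 11 (mod 17)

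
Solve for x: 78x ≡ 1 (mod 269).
169

gcd(78, 269) = 1, so the inverse exists.
Extended Euclidean algorithm on (269, 78):
269 = 3 × 78 + 35  ⟹  35 = (1)·269 + (-3)·78
78 = 2 × 35 + 8  ⟹  8 = (-2)·269 + (7)·78
35 = 4 × 8 + 3  ⟹  3 = (9)·269 + (-31)·78
8 = 2 × 3 + 2  ⟹  2 = (-20)·269 + (69)·78
3 = 1 × 2 + 1  ⟹  1 = (29)·269 + (-100)·78
So (-100)·78 ≡ 1 (mod 269), i.e. 78^(-1) ≡ -100 ≡ 169 (mod 269).
Check: 78 × 169 = 13182 ≡ 1 (mod 269)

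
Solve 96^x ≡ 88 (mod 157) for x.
109

Baby-step giant-step with step n = ⌈√157⌉ = 13.
Baby steps 96^j mod 157 (j:value) for j=0..12: 0:1, 1:96, 2:110, 3:41, 4:11, 5:114, 6:111, 7:137, 8:121, 9:155, 10:122, 11:94, 12:75.
Giant-step multiplier: 96^(-13) ≡ 96^(156-13) = 96^143 ≡ 107 (mod 157).
Giant steps γ_i = 88·107^i mod 157: γ_0=88, γ_1=153, γ_2=43, γ_3=48, γ_4=112, γ_5=52, γ_6=69, γ_7=4, γ_8=114 (in table at j=5).
x = i·n + j = 8·13 + 5 = 109.
Check: 96^109 ≡ 88 (mod 157).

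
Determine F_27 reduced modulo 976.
242

Matrix identity: Q^n = [[F_(n+1), F_n], [F_n, F_(n-1)]] with Q = [[1,1],[1,0]].
n = 27 = 11011₂. Square-and-multiply, entries mod 976:
Q^1 = [[1,1],[1,0]]
Q^3 = (Q^1)²·Q = [[3,2],[2,1]]
Q^6 = (Q^3)² = [[13,8],[8,5]]
Q^13 = (Q^6)²·Q = [[377,233],[233,144]]
Q^27 = (Q^13)²·Q = [[611,242],[242,369]]
F_27 mod 976 = Q^27[0][1] = 242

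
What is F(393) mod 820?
218

Matrix identity: Q^n = [[F_(n+1), F_n], [F_n, F_(n-1)]] with Q = [[1,1],[1,0]].
n = 393 = 110001001₂. Square-and-multiply, entries mod 820:
Q^1 = [[1,1],[1,0]]
Q^3 = (Q^1)²·Q = [[3,2],[2,1]]
Q^6 = (Q^3)² = [[13,8],[8,5]]
Q^12 = (Q^6)² = [[233,144],[144,89]]
Q^24 = (Q^12)² = [[405,448],[448,777]]
Q^49 = (Q^24)²·Q = [[465,649],[649,636]]
Q^98 = (Q^49)² = [[286,329],[329,777]]
Q^196 = (Q^98)² = [[617,407],[407,210]]
Q^393 = (Q^196)²·Q = [[607,218],[218,389]]
F_393 mod 820 = Q^393[0][1] = 218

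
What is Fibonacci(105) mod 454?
32

Matrix identity: Q^n = [[F_(n+1), F_n], [F_n, F_(n-1)]] with Q = [[1,1],[1,0]].
n = 105 = 1101001₂. Square-and-multiply, entries mod 454:
Q^1 = [[1,1],[1,0]]
Q^3 = (Q^1)²·Q = [[3,2],[2,1]]
Q^6 = (Q^3)² = [[13,8],[8,5]]
Q^13 = (Q^6)²·Q = [[377,233],[233,144]]
Q^26 = (Q^13)² = [[290,175],[175,115]]
Q^52 = (Q^26)² = [[317,51],[51,266]]
Q^105 = (Q^52)²·Q = [[255,32],[32,223]]
F_105 mod 454 = Q^105[0][1] = 32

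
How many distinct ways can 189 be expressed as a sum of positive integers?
1527273599625

p(n) counts ways to write n as a sum of positive integers (order ignored).
Euler's pentagonal recurrence: p(k) = p(k-1) + p(k-2) - p(k-5) - p(k-7) + p(k-12) + p(k-15) - ... (offsets j(3j∓1)/2, signs ++--, p(0)=1, p(<0)=0).
DP table for k = 0..188: p(0)=1, p(1)=1, p(2)=2, p(3)=3, p(4)=5, p(5)=7, p(6)=11, p(7)=15, p(8)=22, p(9)=30, p(10)=42, p(11)=56, p(12)=77, p(13)=101, p(14)=135, p(15)=176, p(16)=231, p(17)=297, p(18)=385, p(19)=490, p(20)=627, p(21)=792, p(22)=1002, p(23)=1255, p(24)=1575, p(25)=1958, p(26)=2436, p(27)=3010, p(28)=3718, p(29)=4565, p(30)=5604, p(31)=6842, p(32)=8349, p(33)=10143, p(34)=12310, p(35)=14883, p(36)=17977, p(37)=21637, p(38)=26015, p(39)=31185, p(40)=37338, p(41)=44583, p(42)=53174, p(43)=63261, p(44)=75175, p(45)=89134, p(46)=105558, p(47)=124754, p(48)=147273, p(49)=173525, p(50)=204226, p(51)=239943, p(52)=281589, p(53)=329931, p(54)=386155, p(55)=451276, p(56)=526823, p(57)=614154, p(58)=715220, p(59)=831820, p(60)=966467, p(61)=1121505, p(62)=1300156, p(63)=1505499, p(64)=1741630, p(65)=2012558, p(66)=2323520, p(67)=2679689, p(68)=3087735, p(69)=3554345, p(70)=4087968, p(71)=4697205, p(72)=5392783, p(73)=6185689, p(74)=7089500, p(75)=8118264, p(76)=9289091, p(77)=10619863, p(78)=12132164, p(79)=13848650, p(80)=15796476, p(81)=18004327, p(82)=20506255, p(83)=23338469, p(84)=26543660, p(85)=30167357, p(86)=34262962, p(87)=38887673, p(88)=44108109, p(89)=49995925, p(90)=56634173, p(91)=64112359, p(92)=72533807, p(93)=82010177, p(94)=92669720, p(95)=104651419, p(96)=118114304, p(97)=133230930, p(98)=150198136, p(99)=169229875, p(100)=190569292, p(101)=214481126, p(102)=241265379, p(103)=271248950, p(104)=304801365, p(105)=342325709, p(106)=384276336, p(107)=431149389, p(108)=483502844, p(109)=541946240, p(110)=607163746, p(111)=679903203, p(112)=761002156, p(113)=851376628, p(114)=952050665, p(115)=1064144451, p(116)=1188908248, p(117)=1327710076, p(118)=1482074143, p(119)=1653668665, p(120)=1844349560, p(121)=2056148051, p(122)=2291320912, p(123)=2552338241, p(124)=2841940500, p(125)=3163127352, p(126)=3519222692, p(127)=3913864295, p(128)=4351078600, p(129)=4835271870, p(130)=5371315400, p(131)=5964539504, p(132)=6620830889, p(133)=7346629512, p(134)=8149040695, p(135)=9035836076, p(136)=10015581680, p(137)=11097645016, p(138)=12292341831, p(139)=13610949895, p(140)=15065878135, p(141)=16670689208, p(142)=18440293320, p(143)=20390982757, p(144)=22540654445, p(145)=24908858009, p(146)=27517052599, p(147)=30388671978, p(148)=33549419497, p(149)=37027355200, p(150)=40853235313, p(151)=45060624582, p(152)=49686288421, p(153)=54770336324, p(154)=60356673280, p(155)=66493182097, p(156)=73232243759, p(157)=80630964769, p(158)=88751778802, p(159)=97662728555, p(160)=107438159466, p(161)=118159068427, p(162)=129913904637, p(163)=142798995930, p(164)=156919475295, p(165)=172389800255, p(166)=189334822579, p(167)=207890420102, p(168)=228204732751, p(169)=250438925115, p(170)=274768617130, p(171)=301384802048, p(172)=330495499613, p(173)=362326859895, p(174)=397125074750, p(175)=435157697830, p(176)=476715857290, p(177)=522115831195, p(178)=571701605655, p(179)=625846753120, p(180)=684957390936, p(181)=749474411781, p(182)=819876908323, p(183)=896684817527, p(184)=980462880430, p(185)=1071823774337, p(186)=1171432692373, p(187)=1280011042268, p(188)=1398341745571.
Final step: p(189) = p(188) + p(187) - p(184) - p(182) + p(177) + p(174) - p(167) - p(163) + p(154) + p(149) - p(138) - p(132) + p(119) + p(112) - p(97) - p(89) + p(72) + p(63) - p(44) - p(34) + p(13) + p(2)
= 1398341745571 + 1280011042268 - 980462880430 - 819876908323 + 522115831195 + 397125074750 - 207890420102 - 142798995930 + 60356673280 + 37027355200 - 12292341831 - 6620830889 + 1653668665 + 761002156 - 133230930 - 49995925 + 5392783 + 1505499 - 75175 - 12310 + 101 + 2
= 1527273599625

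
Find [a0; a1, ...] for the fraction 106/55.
[1; 1, 12, 1, 3]

Euclidean algorithm steps:
106 = 1 × 55 + 51
55 = 1 × 51 + 4
51 = 12 × 4 + 3
4 = 1 × 3 + 1
3 = 3 × 1 + 0
Continued fraction: [1; 1, 12, 1, 3]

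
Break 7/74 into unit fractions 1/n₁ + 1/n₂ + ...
1/11 + 1/272 + 1/110704

Greedy algorithm:
7/74: ceiling(74/7) = 11, use 1/11
3/814: ceiling(814/3) = 272, use 1/272
1/110704: ceiling(110704/1) = 110704, use 1/110704
Result: 7/74 = 1/11 + 1/272 + 1/110704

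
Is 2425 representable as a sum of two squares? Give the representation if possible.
11² + 48² (a=11, b=48)

Factorization: 2425 = 5^2 × 97
By Fermat: n is sum of two squares iff every prime p ≡ 3 (mod 4) appears to even power.
All primes ≡ 3 (mod 4) appear to even power.
Search a = 0, 1, 2, … for 2425 - a² a perfect square: first hit at a = 11: 2425 - 121 = 2304 = 48².
2425 = 11² + 48² = 121 + 2304 ✓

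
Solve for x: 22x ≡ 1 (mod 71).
42

gcd(22, 71) = 1, so the inverse exists.
Extended Euclidean algorithm on (71, 22):
71 = 3 × 22 + 5  ⟹  5 = (1)·71 + (-3)·22
22 = 4 × 5 + 2  ⟹  2 = (-4)·71 + (13)·22
5 = 2 × 2 + 1  ⟹  1 = (9)·71 + (-29)·22
So (-29)·22 ≡ 1 (mod 71), i.e. 22^(-1) ≡ -29 ≡ 42 (mod 71).
Check: 22 × 42 = 924 ≡ 1 (mod 71)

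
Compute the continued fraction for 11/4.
[2; 1, 3]

Euclidean algorithm steps:
11 = 2 × 4 + 3
4 = 1 × 3 + 1
3 = 3 × 1 + 0
Continued fraction: [2; 1, 3]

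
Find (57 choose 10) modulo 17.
0

Using Lucas' theorem:
Write n=57 and k=10 in base 17:
n in base 17: [3, 6]
k in base 17: [0, 10]
C(57,10) mod 17 = ∏ C(n_i, k_i) mod 17
Digit binomials (mod 17): C(3,0) = 1; C(6,10) = 0 (k_i > n_i)
Product: 1 × 0 = 0 ≡ 0 (mod 17)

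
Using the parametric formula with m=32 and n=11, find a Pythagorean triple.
(903, 704, 1145)

Euclid's formula: a = m² - n², b = 2mn, c = m² + n²
m = 32, n = 11
a = 32² - 11² = 1024 - 121 = 903
b = 2 × 32 × 11 = 704
c = 32² + 11² = 1024 + 121 = 1145
Verification: 903² + 704² = 815409 + 495616 = 1311025 = 1145² ✓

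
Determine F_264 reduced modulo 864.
288

Matrix identity: Q^n = [[F_(n+1), F_n], [F_n, F_(n-1)]] with Q = [[1,1],[1,0]].
n = 264 = 100001000₂. Square-and-multiply, entries mod 864:
Q^1 = [[1,1],[1,0]]
Q^2 = (Q^1)² = [[2,1],[1,1]]
Q^4 = (Q^2)² = [[5,3],[3,2]]
Q^8 = (Q^4)² = [[34,21],[21,13]]
Q^16 = (Q^8)² = [[733,123],[123,610]]
Q^33 = (Q^16)²·Q = [[487,322],[322,165]]
Q^66 = (Q^33)² = [[437,856],[856,445]]
Q^132 = (Q^66)² = [[89,720],[720,233]]
Q^264 = (Q^132)² = [[145,288],[288,721]]
F_264 mod 864 = Q^264[0][1] = 288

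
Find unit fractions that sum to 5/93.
1/19 + 1/884 + 1/1562028

Greedy algorithm:
5/93: ceiling(93/5) = 19, use 1/19
2/1767: ceiling(1767/2) = 884, use 1/884
1/1562028: ceiling(1562028/1) = 1562028, use 1/1562028
Result: 5/93 = 1/19 + 1/884 + 1/1562028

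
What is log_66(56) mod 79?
65

Baby-step giant-step with step n = ⌈√79⌉ = 9.
Baby steps 66^j mod 79 (j:value) for j=0..8: 0:1, 1:66, 2:11, 3:15, 4:42, 5:7, 6:67, 7:77, 8:26.
Giant-step multiplier: 66^(-9) ≡ 66^(78-9) = 66^69 ≡ 61 (mod 79).
Giant steps γ_i = 56·61^i mod 79: γ_0=56, γ_1=19, γ_2=53, γ_3=73, γ_4=29, γ_5=31, γ_6=74, γ_7=11 (in table at j=2).
x = i·n + j = 7·9 + 2 = 65.
Check: 66^65 ≡ 56 (mod 79).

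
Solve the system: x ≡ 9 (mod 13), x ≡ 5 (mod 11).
126

Using Chinese Remainder Theorem:
M = 13 × 11 = 143
M1 = 11, M2 = 13
y1 = 11^(-1) mod 13 = 6
y2 = 13^(-1) mod 11 = 6
x = (9×11×6 + 5×13×6) mod 143 = 126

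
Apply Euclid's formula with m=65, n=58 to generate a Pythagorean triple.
(861, 7540, 7589)

Euclid's formula: a = m² - n², b = 2mn, c = m² + n²
m = 65, n = 58
a = 65² - 58² = 4225 - 3364 = 861
b = 2 × 65 × 58 = 7540
c = 65² + 58² = 4225 + 3364 = 7589
Verification: 861² + 7540² = 741321 + 56851600 = 57592921 = 7589² ✓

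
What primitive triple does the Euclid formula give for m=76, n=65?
(1551, 9880, 10001)

Euclid's formula: a = m² - n², b = 2mn, c = m² + n²
m = 76, n = 65
a = 76² - 65² = 5776 - 4225 = 1551
b = 2 × 76 × 65 = 9880
c = 76² + 65² = 5776 + 4225 = 10001
Verification: 1551² + 9880² = 2405601 + 97614400 = 100020001 = 10001² ✓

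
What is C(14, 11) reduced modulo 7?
0

Using Lucas' theorem:
Write n=14 and k=11 in base 7:
n in base 7: [2, 0]
k in base 7: [1, 4]
C(14,11) mod 7 = ∏ C(n_i, k_i) mod 7
Digit binomials (mod 7): C(2,1) = 2; C(0,4) = 0 (k_i > n_i)
Product: 2 × 0 = 0 ≡ 0 (mod 7)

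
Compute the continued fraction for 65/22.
[2; 1, 21]

Euclidean algorithm steps:
65 = 2 × 22 + 21
22 = 1 × 21 + 1
21 = 21 × 1 + 0
Continued fraction: [2; 1, 21]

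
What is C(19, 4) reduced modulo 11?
4

Using Lucas' theorem:
Write n=19 and k=4 in base 11:
n in base 11: [1, 8]
k in base 11: [0, 4]
C(19,4) mod 11 = ∏ C(n_i, k_i) mod 11
Digit binomials (mod 11): C(1,0) = 1; C(8,4) = 70 ≡ 4
Product: 1 × 4 = 4 ≡ 4 (mod 11)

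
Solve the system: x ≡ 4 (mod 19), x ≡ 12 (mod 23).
403

Using Chinese Remainder Theorem:
M = 19 × 23 = 437
M1 = 23, M2 = 19
y1 = 23^(-1) mod 19 = 5
y2 = 19^(-1) mod 23 = 17
x = (4×23×5 + 12×19×17) mod 437 = 403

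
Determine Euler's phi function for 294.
84

294 = 2 × 3 × 7^2
φ(n) = n × ∏(1 - 1/p) for each prime p dividing n
φ(294) = 294 × (1 - 1/2) × (1 - 1/3) × (1 - 1/7) = 84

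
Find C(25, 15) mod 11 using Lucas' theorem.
0

Using Lucas' theorem:
Write n=25 and k=15 in base 11:
n in base 11: [2, 3]
k in base 11: [1, 4]
C(25,15) mod 11 = ∏ C(n_i, k_i) mod 11
Digit binomials (mod 11): C(2,1) = 2; C(3,4) = 0 (k_i > n_i)
Product: 2 × 0 = 0 ≡ 0 (mod 11)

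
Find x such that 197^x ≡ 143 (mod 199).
193

Baby-step giant-step with step n = ⌈√199⌉ = 15.
Baby steps 197^j mod 199 (j:value) for j=0..14: 0:1, 1:197, 2:4, 3:191, 4:16, 5:167, 6:64, 7:71, 8:57, 9:85, 10:29, 11:141, 12:116, 13:166, 14:66.
Giant-step multiplier: 197^(-15) ≡ 197^(198-15) = 197^183 ≡ 101 (mod 199).
Giant steps γ_i = 143·101^i mod 199: γ_0=143, γ_1=115, γ_2=73, γ_3=10, γ_4=15, γ_5=122, γ_6=183, γ_7=175, γ_8=163, γ_9=145, γ_10=118, γ_11=177, γ_12=166 (in table at j=13).
x = i·n + j = 12·15 + 13 = 193.
Check: 197^193 ≡ 143 (mod 199).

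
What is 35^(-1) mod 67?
23

gcd(35, 67) = 1, so the inverse exists.
Extended Euclidean algorithm on (67, 35):
67 = 1 × 35 + 32  ⟹  32 = (1)·67 + (-1)·35
35 = 1 × 32 + 3  ⟹  3 = (-1)·67 + (2)·35
32 = 10 × 3 + 2  ⟹  2 = (11)·67 + (-21)·35
3 = 1 × 2 + 1  ⟹  1 = (-12)·67 + (23)·35
So (23)·35 ≡ 1 (mod 67), i.e. 35^(-1) ≡ 23 (mod 67).
Check: 35 × 23 = 805 ≡ 1 (mod 67)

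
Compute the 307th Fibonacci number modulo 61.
13

Matrix identity: Q^n = [[F_(n+1), F_n], [F_n, F_(n-1)]] with Q = [[1,1],[1,0]].
n = 307 = 100110011₂. Square-and-multiply, entries mod 61:
Q^1 = [[1,1],[1,0]]
Q^2 = (Q^1)² = [[2,1],[1,1]]
Q^4 = (Q^2)² = [[5,3],[3,2]]
Q^9 = (Q^4)²·Q = [[55,34],[34,21]]
Q^19 = (Q^9)²·Q = [[55,33],[33,22]]
Q^38 = (Q^19)² = [[27,40],[40,48]]
Q^76 = (Q^38)² = [[11,11],[11,0]]
Q^153 = (Q^76)²·Q = [[58,59],[59,60]]
Q^307 = (Q^153)²·Q = [[21,13],[13,8]]
F_307 mod 61 = Q^307[0][1] = 13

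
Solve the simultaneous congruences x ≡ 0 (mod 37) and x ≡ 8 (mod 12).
296

Using Chinese Remainder Theorem:
M = 37 × 12 = 444
M1 = 12, M2 = 37
y1 = 12^(-1) mod 37 = 34
y2 = 37^(-1) mod 12 = 1
x = (0×12×34 + 8×37×1) mod 444 = 296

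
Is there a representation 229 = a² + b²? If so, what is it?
2² + 15² (a=2, b=15)

Factorization: 229 = 229
By Fermat: n is sum of two squares iff every prime p ≡ 3 (mod 4) appears to even power.
All primes ≡ 3 (mod 4) appear to even power.
Search a = 0, 1, 2, … for 229 - a² a perfect square: first hit at a = 2: 229 - 4 = 225 = 15².
229 = 2² + 15² = 4 + 225 ✓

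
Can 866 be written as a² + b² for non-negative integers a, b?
5² + 29² (a=5, b=29)

Factorization: 866 = 2 × 433
By Fermat: n is sum of two squares iff every prime p ≡ 3 (mod 4) appears to even power.
All primes ≡ 3 (mod 4) appear to even power.
Search a = 0, 1, 2, … for 866 - a² a perfect square: first hit at a = 5: 866 - 25 = 841 = 29².
866 = 5² + 29² = 25 + 841 ✓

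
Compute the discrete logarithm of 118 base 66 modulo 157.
66

Baby-step giant-step with step n = ⌈√157⌉ = 13.
Baby steps 66^j mod 157 (j:value) for j=0..12: 0:1, 1:66, 2:117, 3:29, 4:30, 5:96, 6:56, 7:85, 8:115, 9:54, 10:110, 11:38, 12:153.
Giant-step multiplier: 66^(-13) ≡ 66^(156-13) = 66^143 ≡ 22 (mod 157).
Giant steps γ_i = 118·22^i mod 157: γ_0=118, γ_1=84, γ_2=121, γ_3=150, γ_4=3, γ_5=66 (in table at j=1).
x = i·n + j = 5·13 + 1 = 66.
Check: 66^66 ≡ 118 (mod 157).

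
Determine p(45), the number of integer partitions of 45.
89134

p(n) counts ways to write n as a sum of positive integers (order ignored).
Euler's pentagonal recurrence: p(k) = p(k-1) + p(k-2) - p(k-5) - p(k-7) + p(k-12) + p(k-15) - ... (offsets j(3j∓1)/2, signs ++--, p(0)=1, p(<0)=0).
DP table for k = 0..44: p(0)=1, p(1)=1, p(2)=2, p(3)=3, p(4)=5, p(5)=7, p(6)=11, p(7)=15, p(8)=22, p(9)=30, p(10)=42, p(11)=56, p(12)=77, p(13)=101, p(14)=135, p(15)=176, p(16)=231, p(17)=297, p(18)=385, p(19)=490, p(20)=627, p(21)=792, p(22)=1002, p(23)=1255, p(24)=1575, p(25)=1958, p(26)=2436, p(27)=3010, p(28)=3718, p(29)=4565, p(30)=5604, p(31)=6842, p(32)=8349, p(33)=10143, p(34)=12310, p(35)=14883, p(36)=17977, p(37)=21637, p(38)=26015, p(39)=31185, p(40)=37338, p(41)=44583, p(42)=53174, p(43)=63261, p(44)=75175.
Final step: p(45) = p(44) + p(43) - p(40) - p(38) + p(33) + p(30) - p(23) - p(19) + p(10) + p(5)
= 75175 + 63261 - 37338 - 26015 + 10143 + 5604 - 1255 - 490 + 42 + 7
= 89134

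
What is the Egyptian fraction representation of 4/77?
1/20 + 1/514 + 1/395780

Greedy algorithm:
4/77: ceiling(77/4) = 20, use 1/20
3/1540: ceiling(1540/3) = 514, use 1/514
1/395780: ceiling(395780/1) = 395780, use 1/395780
Result: 4/77 = 1/20 + 1/514 + 1/395780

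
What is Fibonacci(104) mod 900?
453

Matrix identity: Q^n = [[F_(n+1), F_n], [F_n, F_(n-1)]] with Q = [[1,1],[1,0]].
n = 104 = 1101000₂. Square-and-multiply, entries mod 900:
Q^1 = [[1,1],[1,0]]
Q^3 = (Q^1)²·Q = [[3,2],[2,1]]
Q^6 = (Q^3)² = [[13,8],[8,5]]
Q^13 = (Q^6)²·Q = [[377,233],[233,144]]
Q^26 = (Q^13)² = [[218,793],[793,325]]
Q^52 = (Q^26)² = [[473,399],[399,74]]
Q^104 = (Q^52)² = [[430,453],[453,877]]
F_104 mod 900 = Q^104[0][1] = 453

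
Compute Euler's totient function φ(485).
384

485 = 5 × 97
φ(n) = n × ∏(1 - 1/p) for each prime p dividing n
φ(485) = 485 × (1 - 1/5) × (1 - 1/97) = 384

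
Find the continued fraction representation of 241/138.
[1; 1, 2, 1, 16, 2]

Euclidean algorithm steps:
241 = 1 × 138 + 103
138 = 1 × 103 + 35
103 = 2 × 35 + 33
35 = 1 × 33 + 2
33 = 16 × 2 + 1
2 = 2 × 1 + 0
Continued fraction: [1; 1, 2, 1, 16, 2]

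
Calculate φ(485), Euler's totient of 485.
384

485 = 5 × 97
φ(n) = n × ∏(1 - 1/p) for each prime p dividing n
φ(485) = 485 × (1 - 1/5) × (1 - 1/97) = 384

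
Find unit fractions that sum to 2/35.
1/18 + 1/630

Greedy algorithm:
2/35: ceiling(35/2) = 18, use 1/18
1/630: ceiling(630/1) = 630, use 1/630
Result: 2/35 = 1/18 + 1/630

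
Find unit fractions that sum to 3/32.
1/11 + 1/352

Greedy algorithm:
3/32: ceiling(32/3) = 11, use 1/11
1/352: ceiling(352/1) = 352, use 1/352
Result: 3/32 = 1/11 + 1/352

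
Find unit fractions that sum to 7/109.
1/16 + 1/582 + 1/507504

Greedy algorithm:
7/109: ceiling(109/7) = 16, use 1/16
3/1744: ceiling(1744/3) = 582, use 1/582
1/507504: ceiling(507504/1) = 507504, use 1/507504
Result: 7/109 = 1/16 + 1/582 + 1/507504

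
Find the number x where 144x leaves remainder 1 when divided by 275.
254

gcd(144, 275) = 1, so the inverse exists.
Extended Euclidean algorithm on (275, 144):
275 = 1 × 144 + 131  ⟹  131 = (1)·275 + (-1)·144
144 = 1 × 131 + 13  ⟹  13 = (-1)·275 + (2)·144
131 = 10 × 13 + 1  ⟹  1 = (11)·275 + (-21)·144
So (-21)·144 ≡ 1 (mod 275), i.e. 144^(-1) ≡ -21 ≡ 254 (mod 275).
Check: 144 × 254 = 36576 ≡ 1 (mod 275)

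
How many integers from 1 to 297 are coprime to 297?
180

297 = 3^3 × 11
φ(n) = n × ∏(1 - 1/p) for each prime p dividing n
φ(297) = 297 × (1 - 1/3) × (1 - 1/11) = 180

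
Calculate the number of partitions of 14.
135

p(n) counts ways to write n as a sum of positive integers (order ignored).
Euler's pentagonal recurrence: p(k) = p(k-1) + p(k-2) - p(k-5) - p(k-7) + p(k-12) + p(k-15) - ... (offsets j(3j∓1)/2, signs ++--, p(0)=1, p(<0)=0).
DP table for k = 0..13: p(0)=1, p(1)=1, p(2)=2, p(3)=3, p(4)=5, p(5)=7, p(6)=11, p(7)=15, p(8)=22, p(9)=30, p(10)=42, p(11)=56, p(12)=77, p(13)=101.
Final step: p(14) = p(13) + p(12) - p(9) - p(7) + p(2)
= 101 + 77 - 30 - 15 + 2
= 135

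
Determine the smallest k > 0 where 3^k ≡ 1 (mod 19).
18

19 is prime, so ord(3) divides φ(19) = 18.
Divisors of 18: 1, 2, 3, 6, 9, 18.
Repeated squaring: 3^1 ≡ 3, 3^2 ≡ 9, 3^4 ≡ 5, 3^8 ≡ 6, 3^16 ≡ 17 (mod 19).
Test 3^d mod 19 for each divisor d in increasing order:
3^1 ≡ 3
3^2 ≡ 9
3^3 = 3^2·3^1 ≡ 8
3^6 = 3^4·3^2 ≡ 7
3^9 = 3^8·3^1 ≡ 18
3^18 = 3^16·3^2 ≡ 1  ← first divisor giving 1
The order is 18.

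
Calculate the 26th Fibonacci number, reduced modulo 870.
463

Matrix identity: Q^n = [[F_(n+1), F_n], [F_n, F_(n-1)]] with Q = [[1,1],[1,0]].
n = 26 = 11010₂. Square-and-multiply, entries mod 870:
Q^1 = [[1,1],[1,0]]
Q^3 = (Q^1)²·Q = [[3,2],[2,1]]
Q^6 = (Q^3)² = [[13,8],[8,5]]
Q^13 = (Q^6)²·Q = [[377,233],[233,144]]
Q^26 = (Q^13)² = [[668,463],[463,205]]
F_26 mod 870 = Q^26[0][1] = 463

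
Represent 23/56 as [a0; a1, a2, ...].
[0; 2, 2, 3, 3]

Euclidean algorithm steps:
23 = 0 × 56 + 23
56 = 2 × 23 + 10
23 = 2 × 10 + 3
10 = 3 × 3 + 1
3 = 3 × 1 + 0
Continued fraction: [0; 2, 2, 3, 3]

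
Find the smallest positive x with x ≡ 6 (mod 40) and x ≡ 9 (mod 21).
366

Using Chinese Remainder Theorem:
M = 40 × 21 = 840
M1 = 21, M2 = 40
y1 = 21^(-1) mod 40 = 21
y2 = 40^(-1) mod 21 = 10
x = (6×21×21 + 9×40×10) mod 840 = 366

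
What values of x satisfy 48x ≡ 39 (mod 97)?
x ≡ 19 (mod 97)

gcd(48, 97) = 1, which divides 39, so solutions exist.
Find 48^(-1) mod 97 by the extended Euclidean algorithm:
97 = 2 × 48 + 1  ⟹  1 = (1)·97 + (-2)·48
So (-2)·48 ≡ 1 (mod 97), i.e. 48^(-1) ≡ -2 ≡ 95 (mod 97).
x ≡ 95 × 39 = 3705 ≡ 19 (mod 97).
Check: 48 × 19 = 912 ≡ 39 (mod 97).
Unique solution: x ≡ 19 (mod 97)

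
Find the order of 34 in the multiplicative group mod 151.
75

151 is prime, so ord(34) divides φ(151) = 150.
Divisors of 150: 1, 2, 3, 5, 6, 10, 15, 25, 30, 50, 75, 150.
Repeated squaring: 34^1 ≡ 34, 34^2 ≡ 99, 34^4 ≡ 137, 34^8 ≡ 45, 34^16 ≡ 62, 34^32 ≡ 69, 34^64 ≡ 80, 34^128 ≡ 58 (mod 151).
Test 34^d mod 151 for each divisor d in increasing order:
34^1 ≡ 34
34^2 ≡ 99
34^3 = 34^2·34^1 ≡ 44
34^5 = 34^4·34^1 ≡ 128
34^6 = 34^4·34^2 ≡ 124
34^10 = 34^8·34^2 ≡ 76
34^15 = 34^8·34^4·34^2·34^1 ≡ 64
34^25 = 34^16·34^8·34^1 ≡ 32
34^30 = 34^16·34^8·34^4·34^2 ≡ 19
34^50 = 34^32·34^16·34^2 ≡ 118
34^75 = 34^64·34^8·34^2·34^1 ≡ 1  ← first divisor giving 1
The order is 75.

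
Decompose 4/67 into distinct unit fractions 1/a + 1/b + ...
1/17 + 1/1139

Greedy algorithm:
4/67: ceiling(67/4) = 17, use 1/17
1/1139: ceiling(1139/1) = 1139, use 1/1139
Result: 4/67 = 1/17 + 1/1139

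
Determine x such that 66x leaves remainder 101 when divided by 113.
x ≡ 82 (mod 113)

gcd(66, 113) = 1, which divides 101, so solutions exist.
Find 66^(-1) mod 113 by the extended Euclidean algorithm:
113 = 1 × 66 + 47  ⟹  47 = (1)·113 + (-1)·66
66 = 1 × 47 + 19  ⟹  19 = (-1)·113 + (2)·66
47 = 2 × 19 + 9  ⟹  9 = (3)·113 + (-5)·66
19 = 2 × 9 + 1  ⟹  1 = (-7)·113 + (12)·66
So (12)·66 ≡ 1 (mod 113), i.e. 66^(-1) ≡ 12 (mod 113).
x ≡ 12 × 101 = 1212 ≡ 82 (mod 113).
Check: 66 × 82 = 5412 ≡ 101 (mod 113).
Unique solution: x ≡ 82 (mod 113)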